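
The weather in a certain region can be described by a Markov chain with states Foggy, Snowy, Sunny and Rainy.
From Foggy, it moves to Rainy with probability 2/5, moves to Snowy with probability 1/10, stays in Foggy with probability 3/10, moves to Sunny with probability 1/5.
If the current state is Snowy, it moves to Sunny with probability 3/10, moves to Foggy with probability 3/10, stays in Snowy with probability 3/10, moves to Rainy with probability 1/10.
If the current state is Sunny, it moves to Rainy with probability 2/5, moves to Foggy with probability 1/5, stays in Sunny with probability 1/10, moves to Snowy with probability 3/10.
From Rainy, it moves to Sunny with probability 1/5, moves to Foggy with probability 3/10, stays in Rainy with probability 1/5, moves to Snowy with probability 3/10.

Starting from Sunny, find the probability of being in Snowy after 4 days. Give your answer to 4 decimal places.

0.2444

Propagate the distribution vector 4 days from Sunny.
After 0 days: (0.0000, 0.0000, 1.0000, 0.0000)
After 1 day: (0.2000, 0.3000, 0.1000, 0.4000)
After 2 days: (0.2900, 0.2600, 0.2200, 0.2300)
After 3 days: (0.2780, 0.2420, 0.2040, 0.2760)
After 4 days: (0.2796, 0.2444, 0.2038, 0.2722)
P(in Snowy after 4 days) = 0.2444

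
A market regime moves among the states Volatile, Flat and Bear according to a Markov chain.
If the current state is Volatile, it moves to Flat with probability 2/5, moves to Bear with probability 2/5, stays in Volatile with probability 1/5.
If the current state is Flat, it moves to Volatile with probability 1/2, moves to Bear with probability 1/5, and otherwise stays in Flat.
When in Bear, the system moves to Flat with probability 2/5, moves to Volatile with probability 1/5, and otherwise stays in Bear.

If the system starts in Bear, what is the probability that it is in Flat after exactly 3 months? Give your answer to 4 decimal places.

Propagate the distribution vector 3 months from Bear.
After 0 months: (0.0000, 0.0000, 1.0000)
After 1 month: (0.2000, 0.4000, 0.4000)
After 2 months: (0.3200, 0.3600, 0.3200)
After 3 months: (0.3080, 0.3640, 0.3280)
P(in Flat after 3 months) = 0.3640

0.3640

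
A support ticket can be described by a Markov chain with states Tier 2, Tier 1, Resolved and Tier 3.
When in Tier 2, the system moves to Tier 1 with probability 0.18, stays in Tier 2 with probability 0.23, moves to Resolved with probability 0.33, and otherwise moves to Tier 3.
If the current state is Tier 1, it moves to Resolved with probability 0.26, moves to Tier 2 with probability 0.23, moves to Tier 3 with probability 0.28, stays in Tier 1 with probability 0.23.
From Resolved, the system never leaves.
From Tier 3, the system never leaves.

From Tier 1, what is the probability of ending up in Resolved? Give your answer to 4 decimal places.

0.5006

Let h(s) be the probability of absorption at Resolved starting from transient state s. Then h(Resolved) = 1 and h(Tier 3) = 0. By first-step analysis:
h(Tier 2) = 0.23·h(Tier 2) + 0.18·h(Tier 1) + 0.33·1 + 0.26·0
h(Tier 1) = 0.23·h(Tier 2) + 0.23·h(Tier 1) + 0.26·1 + 0.28·0
Solving: h(Tier 2) = 0.5456, h(Tier 1) = 0.5006.
Starting from Tier 1, the probability is 0.5006.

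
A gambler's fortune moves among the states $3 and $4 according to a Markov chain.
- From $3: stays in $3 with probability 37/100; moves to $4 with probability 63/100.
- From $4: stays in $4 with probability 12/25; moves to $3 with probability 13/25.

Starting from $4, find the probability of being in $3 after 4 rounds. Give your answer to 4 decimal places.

Propagate the distribution vector 4 rounds from $4.
After 0 rounds: (0.0000, 1.0000)
After 1 round: (0.5200, 0.4800)
After 2 rounds: (0.4420, 0.5580)
After 3 rounds: (0.4537, 0.5463)
After 4 rounds: (0.4519, 0.5481)
P(in $3 after 4 rounds) = 0.4519

0.4519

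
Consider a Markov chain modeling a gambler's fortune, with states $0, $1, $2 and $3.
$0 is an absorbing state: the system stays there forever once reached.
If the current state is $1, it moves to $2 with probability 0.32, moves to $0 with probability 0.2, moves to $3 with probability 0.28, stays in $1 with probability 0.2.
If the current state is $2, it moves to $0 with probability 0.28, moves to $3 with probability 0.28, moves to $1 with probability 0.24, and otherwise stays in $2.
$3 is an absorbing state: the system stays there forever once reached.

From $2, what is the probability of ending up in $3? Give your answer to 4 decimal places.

Let h(s) be the probability of absorption at $3 starting from transient state s. Then h($3) = 1 and h($0) = 0. By first-step analysis:
h($1) = 0.2·0 + 0.2·h($1) + 0.32·h($2) + 0.28·1
h($2) = 0.28·0 + 0.24·h($1) + 0.2·h($2) + 0.28·1
Solving: h($1) = 0.5568, h($2) = 0.5170.
Starting from $2, the probability is 0.5170.

0.5170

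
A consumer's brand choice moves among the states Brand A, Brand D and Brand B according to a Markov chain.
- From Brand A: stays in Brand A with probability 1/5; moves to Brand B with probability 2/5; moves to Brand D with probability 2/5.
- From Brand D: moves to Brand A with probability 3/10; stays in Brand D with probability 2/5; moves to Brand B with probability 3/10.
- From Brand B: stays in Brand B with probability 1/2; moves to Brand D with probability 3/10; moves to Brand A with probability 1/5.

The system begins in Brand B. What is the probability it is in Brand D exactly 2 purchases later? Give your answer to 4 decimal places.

Sum over the intermediate state after 1 purchase:
P = P(Brand B→Brand A)·P(Brand A→Brand D) + P(Brand B→Brand D)·P(Brand D→Brand D) + P(Brand B→Brand B)·P(Brand B→Brand D)
  = 0.2×0.4 + 0.3×0.4 + 0.5×0.3
  = 0.0800 + 0.1200 + 0.1500 = 0.3500

0.3500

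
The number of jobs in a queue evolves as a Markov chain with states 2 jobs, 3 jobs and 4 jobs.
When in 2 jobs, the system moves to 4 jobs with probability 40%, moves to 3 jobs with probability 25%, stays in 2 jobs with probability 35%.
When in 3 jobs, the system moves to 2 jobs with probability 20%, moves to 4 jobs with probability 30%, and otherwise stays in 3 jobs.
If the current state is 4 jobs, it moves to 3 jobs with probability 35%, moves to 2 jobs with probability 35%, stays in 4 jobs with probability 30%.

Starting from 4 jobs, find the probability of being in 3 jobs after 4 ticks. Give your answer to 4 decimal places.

0.3768

Propagate the distribution vector 4 ticks from 4 jobs.
After 0 ticks: (0.0000, 0.0000, 1.0000)
After 1 tick: (0.3500, 0.3500, 0.3000)
After 2 ticks: (0.2975, 0.3675, 0.3350)
After 3 ticks: (0.2949, 0.3754, 0.3298)
After 4 ticks: (0.2937, 0.3768, 0.3295)
P(in 3 jobs after 4 ticks) = 0.3768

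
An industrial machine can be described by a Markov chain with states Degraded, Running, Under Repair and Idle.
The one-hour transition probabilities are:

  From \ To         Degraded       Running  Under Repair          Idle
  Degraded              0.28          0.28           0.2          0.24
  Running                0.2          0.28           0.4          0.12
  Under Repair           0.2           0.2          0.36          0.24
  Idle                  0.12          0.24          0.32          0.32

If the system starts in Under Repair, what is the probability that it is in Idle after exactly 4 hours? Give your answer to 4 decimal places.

Propagate the distribution vector 4 hours from Under Repair.
After 0 hours: (0.0000, 0.0000, 1.0000, 0.0000)
After 1 hour: (0.2000, 0.2000, 0.3600, 0.2400)
After 2 hours: (0.1968, 0.2416, 0.3264, 0.2352)
After 3 hours: (0.1969, 0.2445, 0.3288, 0.2298)
After 4 hours: (0.1974, 0.2445, 0.3291, 0.2290)
P(in Idle after 4 hours) = 0.2290

0.2290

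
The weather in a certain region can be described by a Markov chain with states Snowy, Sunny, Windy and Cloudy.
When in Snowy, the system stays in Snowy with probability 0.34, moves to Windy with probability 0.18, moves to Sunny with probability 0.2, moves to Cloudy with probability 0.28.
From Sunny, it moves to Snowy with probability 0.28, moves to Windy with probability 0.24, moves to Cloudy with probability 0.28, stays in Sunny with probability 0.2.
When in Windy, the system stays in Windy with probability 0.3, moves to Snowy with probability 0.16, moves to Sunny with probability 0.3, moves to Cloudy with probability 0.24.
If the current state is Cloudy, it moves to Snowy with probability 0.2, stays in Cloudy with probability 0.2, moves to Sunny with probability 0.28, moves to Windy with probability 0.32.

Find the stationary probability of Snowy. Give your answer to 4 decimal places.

0.2433

Let the stationary distribution be π with π = πP and π_1 + π_2 + π_3 + π_4 = 1.
π_1 = 0.34·π_1 + 0.28·π_2 + 0.16·π_3 + 0.2·π_4
π_2 = 0.2·π_1 + 0.2·π_2 + 0.3·π_3 + 0.28·π_4
π_3 = 0.18·π_1 + 0.24·π_2 + 0.3·π_3 + 0.32·π_4
Solving with the normalization constraint gives π = (0.2433, 0.2461, 0.2610, 0.2496).
So the stationary probability of Snowy is 0.2433.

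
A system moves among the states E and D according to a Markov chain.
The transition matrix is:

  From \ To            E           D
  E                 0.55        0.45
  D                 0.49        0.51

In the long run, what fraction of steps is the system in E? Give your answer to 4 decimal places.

0.5213

Let the stationary distribution be π with π = πP and π_1 + π_2 = 1.
π_1 = 0.55·π_1 + 0.49·π_2
Solving with the normalization constraint gives π = (0.5213, 0.4787).
So the stationary probability of E is 0.5213.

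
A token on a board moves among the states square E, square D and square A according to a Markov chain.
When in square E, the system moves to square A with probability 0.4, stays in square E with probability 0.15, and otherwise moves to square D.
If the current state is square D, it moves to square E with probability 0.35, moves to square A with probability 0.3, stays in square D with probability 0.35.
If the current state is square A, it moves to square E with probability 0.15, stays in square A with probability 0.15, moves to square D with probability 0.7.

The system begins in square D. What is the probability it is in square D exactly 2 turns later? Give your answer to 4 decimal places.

Sum over the intermediate state after 1 turn:
P = P(square D→square E)·P(square E→square D) + P(square D→square D)·P(square D→square D) + P(square D→square A)·P(square A→square D)
  = 0.35×0.45 + 0.35×0.35 + 0.3×0.7
  = 0.1575 + 0.1225 + 0.2100 = 0.4900

0.4900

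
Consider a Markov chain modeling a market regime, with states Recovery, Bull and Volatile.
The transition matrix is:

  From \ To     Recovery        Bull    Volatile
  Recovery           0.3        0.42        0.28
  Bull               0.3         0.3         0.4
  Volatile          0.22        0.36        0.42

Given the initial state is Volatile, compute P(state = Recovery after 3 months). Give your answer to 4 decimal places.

Propagate the distribution vector 3 months from Volatile.
After 0 months: (0.0000, 0.0000, 1.0000)
After 1 month: (0.2200, 0.3600, 0.4200)
After 2 months: (0.2664, 0.3516, 0.3820)
After 3 months: (0.2694, 0.3549, 0.3757)
P(in Recovery after 3 months) = 0.2694

0.2694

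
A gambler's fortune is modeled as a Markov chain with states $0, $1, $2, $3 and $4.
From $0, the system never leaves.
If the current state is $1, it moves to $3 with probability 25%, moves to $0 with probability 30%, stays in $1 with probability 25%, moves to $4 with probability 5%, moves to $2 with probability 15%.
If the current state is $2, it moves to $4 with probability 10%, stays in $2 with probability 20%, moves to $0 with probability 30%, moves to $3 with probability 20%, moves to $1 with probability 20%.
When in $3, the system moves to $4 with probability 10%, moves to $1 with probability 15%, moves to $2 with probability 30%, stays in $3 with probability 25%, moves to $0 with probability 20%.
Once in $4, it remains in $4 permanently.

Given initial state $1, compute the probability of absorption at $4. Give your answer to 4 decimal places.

0.2065

Let h(s) be the probability of absorption at $4 starting from transient state s. Then h($4) = 1 and h($0) = 0. By first-step analysis:
h($1) = 0.3·0 + 0.25·h($1) + 0.15·h($2) + 0.25·h($3) + 0.05·1
h($2) = 0.3·0 + 0.2·h($1) + 0.2·h($2) + 0.2·h($3) + 0.1·1
h($3) = 0.2·0 + 0.15·h($1) + 0.3·h($2) + 0.25·h($3) + 0.1·1
Solving: h($1) = 0.2065, h($2) = 0.2447, h($3) = 0.2725.
Starting from $1, the probability is 0.2065.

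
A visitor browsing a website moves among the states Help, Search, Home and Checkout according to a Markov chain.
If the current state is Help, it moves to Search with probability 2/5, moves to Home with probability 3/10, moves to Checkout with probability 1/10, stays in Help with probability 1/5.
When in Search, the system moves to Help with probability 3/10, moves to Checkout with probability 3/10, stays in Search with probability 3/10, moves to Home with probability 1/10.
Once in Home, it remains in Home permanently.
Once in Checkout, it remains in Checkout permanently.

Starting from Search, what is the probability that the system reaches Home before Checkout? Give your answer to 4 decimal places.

Let h(s) be the probability of absorption at Home starting from transient state s. Then h(Home) = 1 and h(Checkout) = 0. By first-step analysis:
h(Help) = 0.2·h(Help) + 0.4·h(Search) + 0.3·1 + 0.1·0
h(Search) = 0.3·h(Help) + 0.3·h(Search) + 0.1·1 + 0.3·0
Solving: h(Help) = 0.5682, h(Search) = 0.3864.
Starting from Search, the probability is 0.3864.

0.3864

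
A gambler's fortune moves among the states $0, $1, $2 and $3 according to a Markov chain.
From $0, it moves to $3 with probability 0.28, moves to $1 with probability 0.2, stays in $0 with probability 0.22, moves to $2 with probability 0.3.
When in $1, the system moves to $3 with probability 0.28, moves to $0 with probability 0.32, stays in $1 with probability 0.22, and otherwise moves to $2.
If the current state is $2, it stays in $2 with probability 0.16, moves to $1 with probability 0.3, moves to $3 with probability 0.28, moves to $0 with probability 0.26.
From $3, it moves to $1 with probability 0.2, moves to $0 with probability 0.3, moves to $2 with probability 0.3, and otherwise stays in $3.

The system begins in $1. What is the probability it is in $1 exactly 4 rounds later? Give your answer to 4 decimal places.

0.2284

Propagate the distribution vector 4 rounds from $1.
After 0 rounds: (0.0000, 1.0000, 0.0000, 0.0000)
After 1 round: (0.3200, 0.2200, 0.1800, 0.2800)
After 2 rounds: (0.2716, 0.2224, 0.2484, 0.2576)
After 3 rounds: (0.2728, 0.2293, 0.2385, 0.2594)
After 4 rounds: (0.2732, 0.2284, 0.2391, 0.2592)
P(in $1 after 4 rounds) = 0.2284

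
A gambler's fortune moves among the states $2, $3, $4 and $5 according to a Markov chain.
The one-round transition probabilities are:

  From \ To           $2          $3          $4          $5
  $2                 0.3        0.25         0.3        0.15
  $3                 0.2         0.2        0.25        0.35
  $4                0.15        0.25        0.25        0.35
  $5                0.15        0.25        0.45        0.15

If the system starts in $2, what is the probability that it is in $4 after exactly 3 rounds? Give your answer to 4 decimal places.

0.3124

Propagate the distribution vector 3 rounds from $2.
After 0 rounds: (1.0000, 0.0000, 0.0000, 0.0000)
After 1 round: (0.3000, 0.2500, 0.3000, 0.1500)
After 2 rounds: (0.2075, 0.2375, 0.2950, 0.2600)
After 3 rounds: (0.1930, 0.2381, 0.3124, 0.2565)
P(in $4 after 3 rounds) = 0.3124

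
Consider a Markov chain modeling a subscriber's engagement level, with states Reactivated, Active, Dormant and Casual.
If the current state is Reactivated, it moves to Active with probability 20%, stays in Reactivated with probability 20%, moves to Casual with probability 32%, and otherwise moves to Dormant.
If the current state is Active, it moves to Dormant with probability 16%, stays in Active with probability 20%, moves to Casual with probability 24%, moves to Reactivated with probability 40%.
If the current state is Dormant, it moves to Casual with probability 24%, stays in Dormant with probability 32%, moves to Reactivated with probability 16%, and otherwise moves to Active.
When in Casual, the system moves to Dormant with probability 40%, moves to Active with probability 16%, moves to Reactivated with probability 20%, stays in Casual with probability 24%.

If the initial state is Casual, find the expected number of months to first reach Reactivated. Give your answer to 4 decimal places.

Let t(s) be the expected number of months to first reach Reactivated from state s, with t(Reactivated) = 0. Conditioning on the first month:
t(Active) = 1 + 0.2·t(Active) + 0.16·t(Dormant) + 0.24·t(Casual)
t(Dormant) = 1 + 0.28·t(Active) + 0.32·t(Dormant) + 0.24·t(Casual)
t(Casual) = 1 + 0.16·t(Active) + 0.4·t(Dormant) + 0.24·t(Casual)
Solving: t(Active) = 3.4503, t(Dormant) = 4.4361, t(Casual) = 4.3770.
Expected months from Casual to Reactivated: 4.3770.

4.3770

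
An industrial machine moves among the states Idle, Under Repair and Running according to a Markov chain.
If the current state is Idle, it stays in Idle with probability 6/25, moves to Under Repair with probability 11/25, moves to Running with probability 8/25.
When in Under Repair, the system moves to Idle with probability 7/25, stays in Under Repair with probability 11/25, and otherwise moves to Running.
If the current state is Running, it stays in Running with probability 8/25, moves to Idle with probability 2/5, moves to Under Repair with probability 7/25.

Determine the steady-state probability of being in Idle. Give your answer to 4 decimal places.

Let the stationary distribution be π with π = πP and π_1 + π_2 + π_3 = 1.
π_1 = 0.24·π_1 + 0.28·π_2 + 0.4·π_3
π_2 = 0.44·π_1 + 0.44·π_2 + 0.28·π_3
Solving with the normalization constraint gives π = (0.3043, 0.3913, 0.3043).
So the stationary probability of Idle is 0.3043.

0.3043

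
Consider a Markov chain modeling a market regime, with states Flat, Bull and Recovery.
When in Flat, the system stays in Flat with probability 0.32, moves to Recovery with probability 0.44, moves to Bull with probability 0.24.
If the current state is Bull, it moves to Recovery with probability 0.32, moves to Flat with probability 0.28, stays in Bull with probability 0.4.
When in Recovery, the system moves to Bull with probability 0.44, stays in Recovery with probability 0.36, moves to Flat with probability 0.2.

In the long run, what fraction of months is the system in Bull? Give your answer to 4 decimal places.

0.3729

Let the stationary distribution be π with π = πP and π_1 + π_2 + π_3 = 1.
π_1 = 0.32·π_1 + 0.28·π_2 + 0.2·π_3
π_2 = 0.24·π_1 + 0.4·π_2 + 0.44·π_3
Solving with the normalization constraint gives π = (0.2612, 0.3729, 0.3660).
So the stationary probability of Bull is 0.3729.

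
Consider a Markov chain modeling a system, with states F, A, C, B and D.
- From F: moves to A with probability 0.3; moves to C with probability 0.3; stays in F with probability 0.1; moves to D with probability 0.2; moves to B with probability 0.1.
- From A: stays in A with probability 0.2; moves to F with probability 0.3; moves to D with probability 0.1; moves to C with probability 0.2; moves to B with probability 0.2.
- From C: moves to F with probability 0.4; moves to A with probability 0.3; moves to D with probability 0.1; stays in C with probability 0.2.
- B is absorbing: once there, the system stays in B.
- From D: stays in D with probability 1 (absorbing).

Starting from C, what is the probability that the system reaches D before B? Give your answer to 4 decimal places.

0.6073

Let h(s) be the probability of absorption at D starting from transient state s. Then h(D) = 1 and h(B) = 0. By first-step analysis:
h(F) = 0.1·h(F) + 0.3·h(A) + 0.3·h(C) + 0.1·0 + 0.2·1
h(A) = 0.3·h(F) + 0.2·h(A) + 0.2·h(C) + 0.2·0 + 0.1·1
h(C) = 0.4·h(F) + 0.3·h(A) + 0.2·h(C) + 0.1·1
Solving: h(F) = 0.5908, h(A) = 0.4983, h(C) = 0.6073.
Starting from C, the probability is 0.6073.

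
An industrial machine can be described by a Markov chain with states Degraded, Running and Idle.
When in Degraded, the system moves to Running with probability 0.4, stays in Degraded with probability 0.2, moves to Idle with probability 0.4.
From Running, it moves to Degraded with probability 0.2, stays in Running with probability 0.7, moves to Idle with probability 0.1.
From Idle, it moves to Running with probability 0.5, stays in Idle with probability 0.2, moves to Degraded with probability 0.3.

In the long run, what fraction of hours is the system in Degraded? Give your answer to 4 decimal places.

0.2184

Let the stationary distribution be π with π = πP and π_1 + π_2 + π_3 = 1.
π_1 = 0.2·π_1 + 0.2·π_2 + 0.3·π_3
π_2 = 0.4·π_1 + 0.7·π_2 + 0.5·π_3
Solving with the normalization constraint gives π = (0.2184, 0.5977, 0.1839).
So the stationary probability of Degraded is 0.2184.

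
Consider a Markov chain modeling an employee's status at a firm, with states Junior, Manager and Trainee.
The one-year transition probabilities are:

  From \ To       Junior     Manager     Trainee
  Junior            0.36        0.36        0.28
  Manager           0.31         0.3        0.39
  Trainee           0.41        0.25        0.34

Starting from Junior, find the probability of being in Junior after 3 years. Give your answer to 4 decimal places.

Propagate the distribution vector 3 years from Junior.
After 0 years: (1.0000, 0.0000, 0.0000)
After 1 year: (0.3600, 0.3600, 0.2800)
After 2 years: (0.3560, 0.3076, 0.3364)
After 3 years: (0.3614, 0.3045, 0.3340)
P(in Junior after 3 years) = 0.3614

0.3614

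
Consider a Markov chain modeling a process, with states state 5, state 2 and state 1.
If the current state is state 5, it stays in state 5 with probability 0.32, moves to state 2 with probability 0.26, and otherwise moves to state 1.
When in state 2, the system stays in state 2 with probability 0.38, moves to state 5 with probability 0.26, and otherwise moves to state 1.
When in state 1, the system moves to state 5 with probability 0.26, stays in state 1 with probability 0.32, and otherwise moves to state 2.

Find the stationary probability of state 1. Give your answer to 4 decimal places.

Let the stationary distribution be π with π = πP and π_1 + π_2 + π_3 = 1.
π_1 = 0.32·π_1 + 0.26·π_2 + 0.26·π_3
π_2 = 0.26·π_1 + 0.38·π_2 + 0.42·π_3
Solving with the normalization constraint gives π = (0.2766, 0.3613, 0.3621).
So the stationary probability of state 1 is 0.3621.

0.3621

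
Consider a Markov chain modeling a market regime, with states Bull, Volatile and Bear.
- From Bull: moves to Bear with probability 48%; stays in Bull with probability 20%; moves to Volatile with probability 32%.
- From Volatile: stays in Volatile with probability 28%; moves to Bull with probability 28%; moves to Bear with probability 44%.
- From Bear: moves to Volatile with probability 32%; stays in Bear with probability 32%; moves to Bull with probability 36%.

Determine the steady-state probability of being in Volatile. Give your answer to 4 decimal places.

Let the stationary distribution be π with π = πP and π_1 + π_2 + π_3 = 1.
π_1 = 0.2·π_1 + 0.28·π_2 + 0.36·π_3
π_2 = 0.32·π_1 + 0.28·π_2 + 0.32·π_3
Solving with the normalization constraint gives π = (0.2891, 0.3077, 0.4032).
So the stationary probability of Volatile is 0.3077.

0.3077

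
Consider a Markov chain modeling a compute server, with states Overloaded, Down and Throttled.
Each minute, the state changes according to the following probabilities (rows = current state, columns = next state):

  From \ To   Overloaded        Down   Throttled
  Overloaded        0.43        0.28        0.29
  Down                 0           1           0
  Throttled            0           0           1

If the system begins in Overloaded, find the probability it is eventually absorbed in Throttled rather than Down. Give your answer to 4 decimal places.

0.5088

Let h(s) be the probability of absorption at Throttled starting from transient state s. Then h(Throttled) = 1 and h(Down) = 0. By first-step analysis:
h(Overloaded) = 0.43·h(Overloaded) + 0.28·0 + 0.29·1
Solving: h(Overloaded) = 0.5088.
Starting from Overloaded, the probability is 0.5088.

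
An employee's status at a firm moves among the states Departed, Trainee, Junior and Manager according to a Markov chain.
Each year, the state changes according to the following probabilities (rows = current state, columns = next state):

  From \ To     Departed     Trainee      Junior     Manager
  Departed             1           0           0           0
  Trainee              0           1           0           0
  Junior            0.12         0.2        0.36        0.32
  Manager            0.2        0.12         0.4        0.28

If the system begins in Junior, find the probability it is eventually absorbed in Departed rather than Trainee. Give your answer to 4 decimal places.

Let h(s) be the probability of absorption at Departed starting from transient state s. Then h(Departed) = 1 and h(Trainee) = 0. By first-step analysis:
h(Junior) = 0.12·1 + 0.2·0 + 0.36·h(Junior) + 0.32·h(Manager)
h(Manager) = 0.2·1 + 0.12·0 + 0.4·h(Junior) + 0.28·h(Manager)
Solving: h(Junior) = 0.4519, h(Manager) = 0.5288.
Starting from Junior, the probability is 0.4519.

0.4519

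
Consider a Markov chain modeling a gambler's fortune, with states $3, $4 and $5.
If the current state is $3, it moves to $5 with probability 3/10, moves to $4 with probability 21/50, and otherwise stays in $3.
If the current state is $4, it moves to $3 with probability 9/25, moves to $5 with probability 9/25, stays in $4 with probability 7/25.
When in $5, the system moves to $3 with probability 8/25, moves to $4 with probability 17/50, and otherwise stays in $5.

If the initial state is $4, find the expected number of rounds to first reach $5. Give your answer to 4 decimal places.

Let t(s) be the expected number of rounds to first reach $5 from state s, with t($5) = 0. Conditioning on the first round:
t($3) = 1 + 0.28·t($3) + 0.42·t($4)
t($4) = 1 + 0.36·t($3) + 0.28·t($4)
Solving: t($3) = 3.1046, t($4) = 2.9412.
Expected rounds from $4 to $5: 2.9412.

2.9412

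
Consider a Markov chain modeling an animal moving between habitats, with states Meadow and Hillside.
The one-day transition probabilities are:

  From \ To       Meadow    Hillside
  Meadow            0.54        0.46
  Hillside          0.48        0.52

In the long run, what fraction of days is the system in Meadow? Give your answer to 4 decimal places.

Let the stationary distribution be π with π = πP and π_1 + π_2 = 1.
π_1 = 0.54·π_1 + 0.48·π_2
Solving with the normalization constraint gives π = (0.5106, 0.4894).
So the stationary probability of Meadow is 0.5106.

0.5106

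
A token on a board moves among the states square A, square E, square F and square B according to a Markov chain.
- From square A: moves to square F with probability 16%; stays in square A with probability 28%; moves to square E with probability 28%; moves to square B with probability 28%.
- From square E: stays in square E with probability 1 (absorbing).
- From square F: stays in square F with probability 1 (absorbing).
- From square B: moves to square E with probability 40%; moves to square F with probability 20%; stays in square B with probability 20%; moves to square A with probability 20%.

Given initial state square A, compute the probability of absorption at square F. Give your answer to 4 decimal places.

Let h(s) be the probability of absorption at square F starting from transient state s. Then h(square F) = 1 and h(square E) = 0. By first-step analysis:
h(square A) = 0.28·h(square A) + 0.28·0 + 0.16·1 + 0.28·h(square B)
h(square B) = 0.2·h(square A) + 0.4·0 + 0.2·1 + 0.2·h(square B)
Solving: h(square A) = 0.3538, h(square B) = 0.3385.
Starting from square A, the probability is 0.3538.

0.3538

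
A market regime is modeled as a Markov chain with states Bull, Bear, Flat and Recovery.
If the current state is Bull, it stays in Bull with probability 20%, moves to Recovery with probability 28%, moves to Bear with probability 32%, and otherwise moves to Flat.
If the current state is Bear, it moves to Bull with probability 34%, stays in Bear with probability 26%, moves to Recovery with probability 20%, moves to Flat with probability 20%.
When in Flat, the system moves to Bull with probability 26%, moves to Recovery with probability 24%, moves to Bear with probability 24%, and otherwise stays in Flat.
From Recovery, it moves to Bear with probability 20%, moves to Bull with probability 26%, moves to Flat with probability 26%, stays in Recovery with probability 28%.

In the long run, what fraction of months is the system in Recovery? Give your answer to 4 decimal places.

0.2503

Let the stationary distribution be π with π = πP and π_1 + π_2 + π_3 + π_4 = 1.
π_1 = 0.2·π_1 + 0.34·π_2 + 0.26·π_3 + 0.26·π_4
π_2 = 0.32·π_1 + 0.26·π_2 + 0.24·π_3 + 0.2·π_4
π_3 = 0.2·π_1 + 0.2·π_2 + 0.26·π_3 + 0.26·π_4
Solving with the normalization constraint gives π = (0.2646, 0.2563, 0.2287, 0.2503).
So the stationary probability of Recovery is 0.2503.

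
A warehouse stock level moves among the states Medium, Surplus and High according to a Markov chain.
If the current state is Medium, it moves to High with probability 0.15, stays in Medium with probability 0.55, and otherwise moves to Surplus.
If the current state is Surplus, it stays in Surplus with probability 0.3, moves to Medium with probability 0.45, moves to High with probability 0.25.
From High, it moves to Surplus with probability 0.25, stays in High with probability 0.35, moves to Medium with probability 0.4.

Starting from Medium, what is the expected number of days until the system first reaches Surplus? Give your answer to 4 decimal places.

Let t(s) be the expected number of days to first reach Surplus from state s, with t(Surplus) = 0. Conditioning on the first day:
t(Medium) = 1 + 0.55·t(Medium) + 0.15·t(High)
t(High) = 1 + 0.4·t(Medium) + 0.35·t(High)
Solving: t(Medium) = 3.4409, t(High) = 3.6559.
Expected days from Medium to Surplus: 3.4409.

3.4409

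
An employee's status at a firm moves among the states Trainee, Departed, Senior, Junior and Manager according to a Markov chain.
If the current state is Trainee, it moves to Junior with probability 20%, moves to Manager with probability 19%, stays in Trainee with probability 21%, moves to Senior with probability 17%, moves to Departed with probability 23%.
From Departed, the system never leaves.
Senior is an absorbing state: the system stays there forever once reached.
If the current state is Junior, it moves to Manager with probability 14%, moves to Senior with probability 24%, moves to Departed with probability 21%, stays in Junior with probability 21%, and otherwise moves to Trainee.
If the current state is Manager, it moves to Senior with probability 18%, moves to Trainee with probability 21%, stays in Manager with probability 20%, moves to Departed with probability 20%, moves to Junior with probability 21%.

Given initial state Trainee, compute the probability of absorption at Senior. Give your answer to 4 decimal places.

Let h(s) be the probability of absorption at Senior starting from transient state s. Then h(Senior) = 1 and h(Departed) = 0. By first-step analysis:
h(Trainee) = 0.21·h(Trainee) + 0.23·0 + 0.17·1 + 0.2·h(Junior) + 0.19·h(Manager)
h(Junior) = 0.2·h(Trainee) + 0.21·0 + 0.24·1 + 0.21·h(Junior) + 0.14·h(Manager)
h(Manager) = 0.21·h(Trainee) + 0.2·0 + 0.18·1 + 0.21·h(Junior) + 0.2·h(Manager)
Solving: h(Trainee) = 0.4577, h(Junior) = 0.5043, h(Manager) = 0.4775.
Starting from Trainee, the probability is 0.4577.

0.4577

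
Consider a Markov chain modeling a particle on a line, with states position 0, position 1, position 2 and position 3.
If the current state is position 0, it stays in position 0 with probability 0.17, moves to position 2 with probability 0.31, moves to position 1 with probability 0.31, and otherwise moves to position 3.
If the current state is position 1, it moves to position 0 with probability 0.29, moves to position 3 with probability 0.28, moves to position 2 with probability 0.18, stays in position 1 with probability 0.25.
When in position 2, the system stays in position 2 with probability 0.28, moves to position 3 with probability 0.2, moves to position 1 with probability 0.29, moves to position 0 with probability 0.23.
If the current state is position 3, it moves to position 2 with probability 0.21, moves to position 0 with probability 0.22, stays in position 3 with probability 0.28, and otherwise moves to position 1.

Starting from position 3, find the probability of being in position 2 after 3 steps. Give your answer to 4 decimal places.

Propagate the distribution vector 3 steps from position 3.
After 0 steps: (0.0000, 0.0000, 0.0000, 1.0000)
After 1 step: (0.2200, 0.2900, 0.2100, 0.2800)
After 2 steps: (0.2314, 0.2828, 0.2380, 0.2478)
After 3 steps: (0.2306, 0.2833, 0.2413, 0.2448)
P(in position 2 after 3 steps) = 0.2413

0.2413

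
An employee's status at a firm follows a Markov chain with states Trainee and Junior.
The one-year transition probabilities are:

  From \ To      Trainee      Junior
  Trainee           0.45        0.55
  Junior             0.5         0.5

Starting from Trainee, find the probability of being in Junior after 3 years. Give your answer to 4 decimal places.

0.5239

Propagate the distribution vector 3 years from Trainee.
After 0 years: (1.0000, 0.0000)
After 1 year: (0.4500, 0.5500)
After 2 years: (0.4775, 0.5225)
After 3 years: (0.4761, 0.5239)
P(in Junior after 3 years) = 0.5239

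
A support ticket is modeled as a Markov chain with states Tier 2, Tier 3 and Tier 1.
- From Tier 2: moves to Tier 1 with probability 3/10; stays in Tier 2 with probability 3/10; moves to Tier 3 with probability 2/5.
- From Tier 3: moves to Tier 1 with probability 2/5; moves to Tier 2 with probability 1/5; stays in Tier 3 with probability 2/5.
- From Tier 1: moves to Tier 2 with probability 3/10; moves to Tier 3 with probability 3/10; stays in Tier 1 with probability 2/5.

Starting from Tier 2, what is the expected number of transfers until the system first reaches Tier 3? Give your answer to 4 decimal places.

Let t(s) be the expected number of transfers to first reach Tier 3 from state s, with t(Tier 3) = 0. Conditioning on the first transfer:
t(Tier 2) = 1 + 0.3·t(Tier 2) + 0.3·t(Tier 1)
t(Tier 1) = 1 + 0.3·t(Tier 2) + 0.4·t(Tier 1)
Solving: t(Tier 2) = 2.7273, t(Tier 1) = 3.0303.
Expected transfers from Tier 2 to Tier 3: 2.7273.

2.7273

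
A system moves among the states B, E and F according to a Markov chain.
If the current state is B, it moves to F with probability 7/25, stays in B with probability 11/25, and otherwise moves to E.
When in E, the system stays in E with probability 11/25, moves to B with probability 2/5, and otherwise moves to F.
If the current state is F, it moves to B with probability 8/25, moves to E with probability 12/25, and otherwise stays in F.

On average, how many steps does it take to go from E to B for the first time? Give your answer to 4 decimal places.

2.5862

Let t(s) be the expected number of steps to first reach B from state s, with t(B) = 0. Conditioning on the first step:
t(E) = 1 + 0.44·t(E) + 0.16·t(F)
t(F) = 1 + 0.48·t(E) + 0.2·t(F)
Solving: t(E) = 2.5862, t(F) = 2.8017.
Expected steps from E to B: 2.5862.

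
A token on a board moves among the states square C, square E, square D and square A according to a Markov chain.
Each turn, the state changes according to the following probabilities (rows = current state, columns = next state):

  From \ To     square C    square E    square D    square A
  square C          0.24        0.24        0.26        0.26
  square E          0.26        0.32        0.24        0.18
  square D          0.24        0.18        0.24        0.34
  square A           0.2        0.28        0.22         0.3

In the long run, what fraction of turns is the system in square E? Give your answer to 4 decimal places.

0.2570

Let the stationary distribution be π with π = πP and π_1 + π_2 + π_3 + π_4 = 1.
π_1 = 0.24·π_1 + 0.26·π_2 + 0.24·π_3 + 0.2·π_4
π_2 = 0.24·π_1 + 0.32·π_2 + 0.18·π_3 + 0.28·π_4
π_3 = 0.26·π_1 + 0.24·π_2 + 0.24·π_3 + 0.22·π_4
Solving with the normalization constraint gives π = (0.2344, 0.2570, 0.2393, 0.2694).
So the stationary probability of square E is 0.2570.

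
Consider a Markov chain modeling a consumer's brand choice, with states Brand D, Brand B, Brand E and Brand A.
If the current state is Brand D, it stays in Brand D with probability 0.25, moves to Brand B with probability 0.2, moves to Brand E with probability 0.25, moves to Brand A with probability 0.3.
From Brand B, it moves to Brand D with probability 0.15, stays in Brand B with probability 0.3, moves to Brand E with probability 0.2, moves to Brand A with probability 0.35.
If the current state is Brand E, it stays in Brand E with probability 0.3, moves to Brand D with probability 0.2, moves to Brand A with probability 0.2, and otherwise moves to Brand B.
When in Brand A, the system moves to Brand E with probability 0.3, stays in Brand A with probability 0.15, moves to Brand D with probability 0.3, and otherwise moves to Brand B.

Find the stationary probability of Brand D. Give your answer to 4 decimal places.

Let the stationary distribution be π with π = πP and π_1 + π_2 + π_3 + π_4 = 1.
π_1 = 0.25·π_1 + 0.15·π_2 + 0.2·π_3 + 0.3·π_4
π_2 = 0.2·π_1 + 0.3·π_2 + 0.3·π_3 + 0.25·π_4
π_3 = 0.25·π_1 + 0.2·π_2 + 0.3·π_3 + 0.3·π_4
Solving with the normalization constraint gives π = (0.2228, 0.2652, 0.2623, 0.2496).
So the stationary probability of Brand D is 0.2228.

0.2228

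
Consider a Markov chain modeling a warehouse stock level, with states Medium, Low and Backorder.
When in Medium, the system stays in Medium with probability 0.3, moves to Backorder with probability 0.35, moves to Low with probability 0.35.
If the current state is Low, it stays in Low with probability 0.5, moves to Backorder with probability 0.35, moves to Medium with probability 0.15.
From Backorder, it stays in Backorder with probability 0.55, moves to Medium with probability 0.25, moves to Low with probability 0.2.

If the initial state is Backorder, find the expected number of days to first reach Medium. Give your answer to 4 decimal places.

4.5161

Let t(s) be the expected number of days to first reach Medium from state s, with t(Medium) = 0. Conditioning on the first day:
t(Low) = 1 + 0.5·t(Low) + 0.35·t(Backorder)
t(Backorder) = 1 + 0.2·t(Low) + 0.55·t(Backorder)
Solving: t(Low) = 5.1613, t(Backorder) = 4.5161.
Expected days from Backorder to Medium: 4.5161.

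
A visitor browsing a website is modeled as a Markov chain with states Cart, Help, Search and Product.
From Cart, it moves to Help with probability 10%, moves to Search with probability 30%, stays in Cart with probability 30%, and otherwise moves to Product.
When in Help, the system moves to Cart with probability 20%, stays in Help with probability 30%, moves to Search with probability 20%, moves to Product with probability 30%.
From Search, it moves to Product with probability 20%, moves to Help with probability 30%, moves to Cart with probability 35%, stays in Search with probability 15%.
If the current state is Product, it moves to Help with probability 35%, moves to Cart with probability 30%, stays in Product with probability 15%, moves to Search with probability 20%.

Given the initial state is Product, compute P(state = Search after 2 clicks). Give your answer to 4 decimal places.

0.2200

Propagate the distribution vector 2 clicks from Product.
After 0 clicks: (0.0000, 0.0000, 0.0000, 1.0000)
After 1 click: (0.3000, 0.3500, 0.2000, 0.1500)
After 2 clicks: (0.2750, 0.2475, 0.2200, 0.2575)
P(in Search after 2 clicks) = 0.2200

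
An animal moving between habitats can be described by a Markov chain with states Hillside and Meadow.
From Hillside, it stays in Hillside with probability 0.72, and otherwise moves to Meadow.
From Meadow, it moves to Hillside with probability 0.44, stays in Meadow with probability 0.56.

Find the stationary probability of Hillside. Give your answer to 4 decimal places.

Let the stationary distribution be π with π = πP and π_1 + π_2 = 1.
π_1 = 0.72·π_1 + 0.44·π_2
Solving with the normalization constraint gives π = (0.6111, 0.3889).
So the stationary probability of Hillside is 0.6111.

0.6111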